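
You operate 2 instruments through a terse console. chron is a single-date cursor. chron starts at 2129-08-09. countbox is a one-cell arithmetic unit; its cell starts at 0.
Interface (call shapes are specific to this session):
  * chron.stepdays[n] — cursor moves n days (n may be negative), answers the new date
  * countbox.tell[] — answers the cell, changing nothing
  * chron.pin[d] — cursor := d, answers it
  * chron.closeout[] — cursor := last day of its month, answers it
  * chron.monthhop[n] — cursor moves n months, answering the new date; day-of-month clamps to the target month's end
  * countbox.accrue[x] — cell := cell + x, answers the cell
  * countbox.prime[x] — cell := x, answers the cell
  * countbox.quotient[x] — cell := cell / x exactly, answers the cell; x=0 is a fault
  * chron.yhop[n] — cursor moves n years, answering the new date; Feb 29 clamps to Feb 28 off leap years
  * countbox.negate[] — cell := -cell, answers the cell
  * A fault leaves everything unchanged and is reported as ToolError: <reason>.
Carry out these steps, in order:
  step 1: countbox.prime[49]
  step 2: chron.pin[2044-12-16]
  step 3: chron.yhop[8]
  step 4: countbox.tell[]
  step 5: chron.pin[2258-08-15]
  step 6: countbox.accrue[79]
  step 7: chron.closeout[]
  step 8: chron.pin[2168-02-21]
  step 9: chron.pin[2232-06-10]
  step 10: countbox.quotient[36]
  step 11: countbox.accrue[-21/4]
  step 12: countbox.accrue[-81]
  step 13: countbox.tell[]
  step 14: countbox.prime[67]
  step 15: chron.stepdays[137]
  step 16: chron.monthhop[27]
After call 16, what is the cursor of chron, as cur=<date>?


Answer: cur=2235-01-25

Derivation:
I use countbox.prime on x: 49, yielding 49.
Now I run chron.pin on d: 2044-12-16, — result: 2044-12-16.
Next I call chron.yhop on n: 8, yielding 2052-12-16.
I invoke countbox.tell(): 49.
I call chron.pin on d: 2258-08-15, — result: 2258-08-15.
Then countbox.accrue on x: 79, and observe 128.
Then chron.closeout, — result: 2258-08-31.
Calling chron.pin on d: 2168-02-21, and observe 2168-02-21.
Calling chron.pin on d: 2232-06-10, and see 2232-06-10.
I run countbox.quotient on x: 36, which returns 32/9.
I invoke countbox.accrue on x: -21/4, yielding -61/36.
Now I run countbox.accrue on x: -81, yielding -2977/36.
Invoking countbox.tell(), and see -2977/36.
I use countbox.prime on x: 67, which returns 67.
I call chron.stepdays on n: 137, and observe 2232-10-25.
I run chron.monthhop on n: 27, and observe 2235-01-25.


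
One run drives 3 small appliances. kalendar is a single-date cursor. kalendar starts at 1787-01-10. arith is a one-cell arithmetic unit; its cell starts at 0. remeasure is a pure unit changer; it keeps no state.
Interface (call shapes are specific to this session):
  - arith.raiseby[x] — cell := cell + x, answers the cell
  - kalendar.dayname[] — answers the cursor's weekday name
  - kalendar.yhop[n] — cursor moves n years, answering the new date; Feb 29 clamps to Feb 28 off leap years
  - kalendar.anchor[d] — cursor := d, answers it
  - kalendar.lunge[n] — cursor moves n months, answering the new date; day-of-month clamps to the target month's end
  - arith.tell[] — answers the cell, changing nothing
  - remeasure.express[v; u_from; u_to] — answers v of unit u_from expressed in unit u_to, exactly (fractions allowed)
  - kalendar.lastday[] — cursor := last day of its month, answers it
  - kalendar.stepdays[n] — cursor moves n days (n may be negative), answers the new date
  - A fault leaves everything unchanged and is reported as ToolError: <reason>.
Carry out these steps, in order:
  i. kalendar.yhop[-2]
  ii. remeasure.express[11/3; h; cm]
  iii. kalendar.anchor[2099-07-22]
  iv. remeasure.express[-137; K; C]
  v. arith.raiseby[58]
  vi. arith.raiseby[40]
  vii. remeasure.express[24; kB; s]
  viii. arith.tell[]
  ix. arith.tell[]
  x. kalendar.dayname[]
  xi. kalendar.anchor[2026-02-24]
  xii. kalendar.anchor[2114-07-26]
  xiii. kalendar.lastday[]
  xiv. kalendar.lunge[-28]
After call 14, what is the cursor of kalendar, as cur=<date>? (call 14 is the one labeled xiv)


Answer: cur=2112-03-31

Derivation:
Calling kalendar.yhop with n: -2, and observe 1785-01-10.
I try remeasure.express with v: 11/3, u_from: h, u_to: cm, giving ToolError: incompatible units.
I try kalendar.anchor with d: 2099-07-22, → 2099-07-22.
Calling remeasure.express with v: -137, u_from: K, u_to: C, yielding -8203/20.
I invoke arith.raiseby with x: 58, → 58.
I invoke arith.raiseby with x: 40: 98.
Next I call remeasure.express with v: 24, u_from: kB, u_to: s: ToolError: incompatible units.
I try arith.tell(), giving 98.
I call arith.tell, — result: 98.
Using kalendar.dayname, giving Wednesday.
I try kalendar.anchor with d: 2026-02-24, which returns 2026-02-24.
Calling kalendar.anchor with d: 2114-07-26, → 2114-07-26.
I run kalendar.lastday, giving 2114-07-31.
I run kalendar.lunge with n: -28, → 2112-03-31.


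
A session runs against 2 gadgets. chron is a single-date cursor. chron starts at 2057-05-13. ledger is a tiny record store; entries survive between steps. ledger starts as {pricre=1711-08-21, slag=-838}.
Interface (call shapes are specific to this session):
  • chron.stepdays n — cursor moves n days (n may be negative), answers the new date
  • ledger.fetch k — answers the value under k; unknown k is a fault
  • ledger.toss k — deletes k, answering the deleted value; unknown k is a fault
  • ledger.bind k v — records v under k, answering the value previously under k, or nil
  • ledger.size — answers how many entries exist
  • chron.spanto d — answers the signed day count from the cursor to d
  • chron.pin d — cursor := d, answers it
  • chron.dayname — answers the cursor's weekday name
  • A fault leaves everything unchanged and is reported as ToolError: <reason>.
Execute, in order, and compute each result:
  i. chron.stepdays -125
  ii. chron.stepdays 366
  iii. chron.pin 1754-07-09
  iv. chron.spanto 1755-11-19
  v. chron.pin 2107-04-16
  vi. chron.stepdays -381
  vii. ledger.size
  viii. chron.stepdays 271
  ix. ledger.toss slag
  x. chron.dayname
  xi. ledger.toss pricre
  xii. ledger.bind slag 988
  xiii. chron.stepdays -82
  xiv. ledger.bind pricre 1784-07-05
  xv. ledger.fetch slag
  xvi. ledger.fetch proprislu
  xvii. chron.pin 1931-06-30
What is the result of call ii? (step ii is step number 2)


Answer: 2058-01-09

Derivation:
→ chron.stepdays(n=-125)
← 2057-01-08
→ chron.stepdays(n=366)
← 2058-01-09
→ chron.pin(d=1754-07-09)
← 1754-07-09
→ chron.spanto(d=1755-11-19)
← 498
→ chron.pin(d=2107-04-16)
← 2107-04-16
→ chron.stepdays(n=-381)
← 2106-03-31
→ ledger.size()
← 2
→ chron.stepdays(n=271)
← 2106-12-27
→ ledger.toss(k=slag)
← -838
→ chron.dayname()
← Monday
→ ledger.toss(k=pricre)
← 1711-08-21
→ ledger.bind(k=slag, v=988)
← nil
→ chron.stepdays(n=-82)
← 2106-10-06
→ ledger.bind(k=pricre, v=1784-07-05)
← nil
→ ledger.fetch(k=slag)
← 988
→ ledger.fetch(k=proprislu)
← ToolError: no such key proprislu
→ chron.pin(d=1931-06-30)
← 1931-06-30


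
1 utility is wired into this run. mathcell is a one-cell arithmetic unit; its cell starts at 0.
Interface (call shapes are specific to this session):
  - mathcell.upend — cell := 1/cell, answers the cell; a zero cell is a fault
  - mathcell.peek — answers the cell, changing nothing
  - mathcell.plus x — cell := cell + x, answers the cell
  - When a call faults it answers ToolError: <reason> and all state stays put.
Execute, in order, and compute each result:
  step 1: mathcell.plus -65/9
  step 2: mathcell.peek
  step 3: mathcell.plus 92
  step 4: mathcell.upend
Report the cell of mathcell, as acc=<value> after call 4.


Step: mathcell.plus[x=-65/9]
Result: -65/9
Step: mathcell.peek[]
Result: -65/9
Step: mathcell.plus[x=92]
Result: 763/9
Step: mathcell.upend[]
Result: 9/763

Answer: acc=9/763


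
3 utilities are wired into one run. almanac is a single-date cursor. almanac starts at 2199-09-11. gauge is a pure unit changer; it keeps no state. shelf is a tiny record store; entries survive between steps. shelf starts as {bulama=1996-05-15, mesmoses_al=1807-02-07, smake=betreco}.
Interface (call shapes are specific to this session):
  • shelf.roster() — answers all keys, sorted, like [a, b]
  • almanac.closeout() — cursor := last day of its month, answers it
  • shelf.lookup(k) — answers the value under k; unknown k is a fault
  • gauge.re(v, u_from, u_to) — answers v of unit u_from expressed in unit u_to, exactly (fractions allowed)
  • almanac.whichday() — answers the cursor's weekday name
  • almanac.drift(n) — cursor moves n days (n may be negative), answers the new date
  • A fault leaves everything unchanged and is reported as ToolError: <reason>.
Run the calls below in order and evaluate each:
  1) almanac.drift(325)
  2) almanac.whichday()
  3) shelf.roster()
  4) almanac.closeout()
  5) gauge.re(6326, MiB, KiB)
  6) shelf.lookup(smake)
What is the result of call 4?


Answer: 2200-08-31

Derivation:
! 1. almanac.drift(n=325) => 2200-08-02
! 2. almanac.whichday() => Saturday
! 3. shelf.roster() => [bulama, mesmoses_al, smake]
! 4. almanac.closeout() => 2200-08-31
! 5. gauge.re(v=6326, u_from=MiB, u_to=KiB) => 6477824
! 6. shelf.lookup(k=smake) => betreco


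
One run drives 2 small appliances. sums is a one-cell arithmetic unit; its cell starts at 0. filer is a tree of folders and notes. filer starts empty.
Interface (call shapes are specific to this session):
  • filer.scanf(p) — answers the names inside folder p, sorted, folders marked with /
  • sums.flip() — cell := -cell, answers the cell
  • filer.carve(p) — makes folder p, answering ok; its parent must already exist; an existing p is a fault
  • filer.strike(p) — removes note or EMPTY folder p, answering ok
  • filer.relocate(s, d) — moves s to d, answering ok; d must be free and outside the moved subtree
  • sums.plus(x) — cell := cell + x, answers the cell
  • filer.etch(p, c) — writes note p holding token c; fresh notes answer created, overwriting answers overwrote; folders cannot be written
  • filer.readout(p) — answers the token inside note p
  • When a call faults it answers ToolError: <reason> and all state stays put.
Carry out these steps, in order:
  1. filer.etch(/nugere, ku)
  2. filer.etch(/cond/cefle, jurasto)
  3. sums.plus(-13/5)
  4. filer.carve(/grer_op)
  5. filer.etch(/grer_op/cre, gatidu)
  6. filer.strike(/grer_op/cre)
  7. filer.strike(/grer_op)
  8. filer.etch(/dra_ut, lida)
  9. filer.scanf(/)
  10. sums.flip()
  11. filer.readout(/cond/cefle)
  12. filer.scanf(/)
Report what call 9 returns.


Next I call filer.etch passing p='/nugere', c='ku', and observe created.
I invoke filer.etch passing p='/cond/cefle', c='jurasto', yielding ToolError: no parent.
Invoking sums.plus passing x='-13/5', and see -13/5.
Now I run filer.carve passing p='/grer_op', and get ok.
Next I call filer.etch passing p='/grer_op/cre', c='gatidu', and observe created.
I invoke filer.strike passing p='/grer_op/cre': ok.
I try filer.strike passing p='/grer_op', and observe ok.
I invoke filer.etch passing p='/dra_ut', c='lida', and observe created.
Now I run filer.scanf passing p='/', and get [dra_ut, nugere].
Using sums.flip(), — result: 13/5.
Using filer.readout passing p='/cond/cefle': ToolError: not found.
Calling filer.scanf passing p='/', giving [dra_ut, nugere].

Answer: [dra_ut, nugere]


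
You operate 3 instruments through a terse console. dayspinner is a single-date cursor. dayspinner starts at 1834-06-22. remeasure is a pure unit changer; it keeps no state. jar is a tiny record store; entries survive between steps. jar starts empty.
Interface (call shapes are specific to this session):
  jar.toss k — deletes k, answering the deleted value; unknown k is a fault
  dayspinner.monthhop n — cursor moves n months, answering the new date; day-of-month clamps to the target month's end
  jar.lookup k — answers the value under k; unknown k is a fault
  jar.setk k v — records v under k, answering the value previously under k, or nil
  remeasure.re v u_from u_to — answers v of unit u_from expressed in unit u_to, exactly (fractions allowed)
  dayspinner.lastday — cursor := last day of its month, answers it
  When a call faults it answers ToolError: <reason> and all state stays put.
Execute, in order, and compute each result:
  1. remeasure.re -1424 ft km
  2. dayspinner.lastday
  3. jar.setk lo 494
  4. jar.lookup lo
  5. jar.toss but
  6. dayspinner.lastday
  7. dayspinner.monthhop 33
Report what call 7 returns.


~$ re v: -1424 u_from: ft u_to: km
[out] -33909/78125
~$ lastday
[out] 1834-06-30
~$ setk k: lo v: 494
[out] nil
~$ lookup k: lo
[out] 494
~$ toss k: but
[out] ToolError: no such key but
~$ lastday
[out] 1834-06-30
~$ monthhop n: 33
[out] 1837-03-30

Answer: 1837-03-30


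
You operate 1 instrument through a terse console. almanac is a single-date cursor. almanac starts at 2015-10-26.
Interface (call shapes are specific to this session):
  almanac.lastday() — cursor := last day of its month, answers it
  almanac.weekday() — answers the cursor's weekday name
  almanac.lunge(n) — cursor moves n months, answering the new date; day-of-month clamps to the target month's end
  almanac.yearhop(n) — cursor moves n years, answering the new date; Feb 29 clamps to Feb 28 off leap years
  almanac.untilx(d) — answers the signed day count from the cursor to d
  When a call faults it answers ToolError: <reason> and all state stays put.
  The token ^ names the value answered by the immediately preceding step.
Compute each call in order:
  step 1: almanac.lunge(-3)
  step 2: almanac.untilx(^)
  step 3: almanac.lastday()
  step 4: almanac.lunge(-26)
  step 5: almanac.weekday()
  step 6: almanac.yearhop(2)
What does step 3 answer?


·→ lunge(n=-3)
·← 2015-07-26
·→ untilx(d=^)
·← 0
·→ lastday()
·← 2015-07-31
·→ lunge(n=-26)
·← 2013-05-31
·→ weekday()
·← Friday
·→ yearhop(n=2)
·← 2015-05-31

Answer: 2015-07-31


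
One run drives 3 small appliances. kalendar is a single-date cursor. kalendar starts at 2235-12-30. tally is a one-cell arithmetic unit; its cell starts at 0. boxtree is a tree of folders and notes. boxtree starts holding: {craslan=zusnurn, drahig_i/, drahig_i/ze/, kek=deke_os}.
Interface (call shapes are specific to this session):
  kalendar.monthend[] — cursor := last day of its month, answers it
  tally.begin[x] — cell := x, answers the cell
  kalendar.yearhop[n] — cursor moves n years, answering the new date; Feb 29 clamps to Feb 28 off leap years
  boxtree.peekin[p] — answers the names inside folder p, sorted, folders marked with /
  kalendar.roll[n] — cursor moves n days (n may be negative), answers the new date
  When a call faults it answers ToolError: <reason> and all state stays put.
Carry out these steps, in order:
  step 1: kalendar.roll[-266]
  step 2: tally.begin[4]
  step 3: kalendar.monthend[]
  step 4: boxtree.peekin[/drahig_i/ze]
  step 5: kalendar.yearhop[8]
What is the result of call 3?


I run roll passing n: -266, → 2235-04-08.
I invoke begin passing x: 4, — result: 4.
I try monthend, → 2235-04-30.
Using peekin passing p: /drahig_i/ze, giving [].
I run yearhop passing n: 8, and observe 2243-04-30.

Answer: 2235-04-30


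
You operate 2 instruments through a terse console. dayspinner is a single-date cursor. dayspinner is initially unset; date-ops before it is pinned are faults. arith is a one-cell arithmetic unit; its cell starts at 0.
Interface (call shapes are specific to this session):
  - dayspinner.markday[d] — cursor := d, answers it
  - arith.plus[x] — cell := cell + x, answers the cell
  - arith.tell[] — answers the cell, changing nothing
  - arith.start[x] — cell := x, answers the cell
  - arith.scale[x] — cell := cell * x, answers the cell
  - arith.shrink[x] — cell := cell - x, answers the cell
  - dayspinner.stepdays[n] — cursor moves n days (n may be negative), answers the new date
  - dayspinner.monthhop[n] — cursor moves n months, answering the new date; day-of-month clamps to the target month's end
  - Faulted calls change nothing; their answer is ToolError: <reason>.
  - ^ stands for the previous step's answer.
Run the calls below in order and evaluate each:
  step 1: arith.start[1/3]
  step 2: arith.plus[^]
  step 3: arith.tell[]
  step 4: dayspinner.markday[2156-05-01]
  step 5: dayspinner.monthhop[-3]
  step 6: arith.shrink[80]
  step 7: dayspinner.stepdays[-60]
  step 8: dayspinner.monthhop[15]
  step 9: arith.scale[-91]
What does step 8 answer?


>> arith.start(x: 1/3)
<< 1/3
>> arith.plus(x: ^)
<< 2/3
>> arith.tell()
<< 2/3
>> dayspinner.markday(d: 2156-05-01)
<< 2156-05-01
>> dayspinner.monthhop(n: -3)
<< 2156-02-01
>> arith.shrink(x: 80)
<< -238/3
>> dayspinner.stepdays(n: -60)
<< 2155-12-03
>> dayspinner.monthhop(n: 15)
<< 2157-03-03
>> arith.scale(x: -91)
<< 21658/3

Answer: 2157-03-03


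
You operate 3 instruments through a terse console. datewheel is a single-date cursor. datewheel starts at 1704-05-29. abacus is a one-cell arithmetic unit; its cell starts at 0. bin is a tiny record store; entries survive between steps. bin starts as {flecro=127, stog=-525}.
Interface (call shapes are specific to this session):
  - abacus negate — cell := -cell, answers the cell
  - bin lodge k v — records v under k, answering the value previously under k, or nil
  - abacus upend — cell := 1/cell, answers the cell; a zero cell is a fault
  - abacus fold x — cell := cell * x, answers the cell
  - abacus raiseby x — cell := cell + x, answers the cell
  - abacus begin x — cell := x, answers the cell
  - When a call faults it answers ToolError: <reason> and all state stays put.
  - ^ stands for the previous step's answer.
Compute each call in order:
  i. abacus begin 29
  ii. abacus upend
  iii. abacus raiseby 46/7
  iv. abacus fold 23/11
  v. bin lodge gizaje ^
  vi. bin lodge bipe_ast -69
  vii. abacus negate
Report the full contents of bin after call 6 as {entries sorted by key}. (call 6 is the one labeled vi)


·→ abacus begin(x→29)
·← 29
·→ abacus upend()
·← 1/29
·→ abacus raiseby(x→46/7)
·← 1341/203
·→ abacus fold(x→23/11)
·← 30843/2233
·→ bin lodge(k→gizaje, v→^)
·← nil
·→ bin lodge(k→bipe_ast, v→-69)
·← nil
·→ abacus negate()
·← -30843/2233

Answer: {bipe_ast=-69, flecro=127, gizaje=30843/2233, stog=-525}


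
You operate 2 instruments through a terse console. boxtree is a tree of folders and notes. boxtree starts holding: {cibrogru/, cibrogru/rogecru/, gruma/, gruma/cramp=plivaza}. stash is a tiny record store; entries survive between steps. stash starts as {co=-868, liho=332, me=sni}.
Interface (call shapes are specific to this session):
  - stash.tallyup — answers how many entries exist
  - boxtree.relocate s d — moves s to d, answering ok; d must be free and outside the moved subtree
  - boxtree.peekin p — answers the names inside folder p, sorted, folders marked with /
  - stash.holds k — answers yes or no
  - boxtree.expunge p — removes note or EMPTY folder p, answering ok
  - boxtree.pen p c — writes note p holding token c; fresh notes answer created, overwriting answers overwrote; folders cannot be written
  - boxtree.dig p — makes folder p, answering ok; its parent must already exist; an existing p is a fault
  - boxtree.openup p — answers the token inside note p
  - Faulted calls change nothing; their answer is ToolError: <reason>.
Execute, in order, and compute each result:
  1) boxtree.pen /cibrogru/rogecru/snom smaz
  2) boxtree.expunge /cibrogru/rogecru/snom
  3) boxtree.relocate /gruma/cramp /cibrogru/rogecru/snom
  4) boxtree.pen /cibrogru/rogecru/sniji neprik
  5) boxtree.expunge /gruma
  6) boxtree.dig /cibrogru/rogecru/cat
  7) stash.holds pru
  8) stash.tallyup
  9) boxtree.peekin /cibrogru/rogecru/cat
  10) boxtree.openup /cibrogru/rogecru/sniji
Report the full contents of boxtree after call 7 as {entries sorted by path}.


> boxtree.pen p='/cibrogru/rogecru/snom' c='smaz'
:: created
> boxtree.expunge p='/cibrogru/rogecru/snom'
:: ok
> boxtree.relocate s='/gruma/cramp' d='/cibrogru/rogecru/snom'
:: ok
> boxtree.pen p='/cibrogru/rogecru/sniji' c='neprik'
:: created
> boxtree.expunge p='/gruma'
:: ok
> boxtree.dig p='/cibrogru/rogecru/cat'
:: ok
> stash.holds k='pru'
:: no
> stash.tallyup
:: 3
> boxtree.peekin p='/cibrogru/rogecru/cat'
:: []
> boxtree.openup p='/cibrogru/rogecru/sniji'
:: neprik

Answer: {cibrogru/, cibrogru/rogecru/, cibrogru/rogecru/cat/, cibrogru/rogecru/sniji=neprik, cibrogru/rogecru/snom=plivaza}


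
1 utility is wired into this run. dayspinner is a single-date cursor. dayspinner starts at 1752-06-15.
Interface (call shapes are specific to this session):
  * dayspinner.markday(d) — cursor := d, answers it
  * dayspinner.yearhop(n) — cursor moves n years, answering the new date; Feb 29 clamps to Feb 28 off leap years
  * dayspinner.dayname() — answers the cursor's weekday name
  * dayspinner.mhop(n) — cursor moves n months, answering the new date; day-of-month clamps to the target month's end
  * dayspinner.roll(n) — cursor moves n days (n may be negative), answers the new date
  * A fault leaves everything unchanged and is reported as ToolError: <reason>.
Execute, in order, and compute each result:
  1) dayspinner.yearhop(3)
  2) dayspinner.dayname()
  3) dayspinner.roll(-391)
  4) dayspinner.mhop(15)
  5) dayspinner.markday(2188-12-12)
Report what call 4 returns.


Answer: 1755-08-20

Derivation:
-> yearhop(n: 3)
<- 1755-06-15
-> dayname()
<- Sunday
-> roll(n: -391)
<- 1754-05-20
-> mhop(n: 15)
<- 1755-08-20
-> markday(d: 2188-12-12)
<- 2188-12-12


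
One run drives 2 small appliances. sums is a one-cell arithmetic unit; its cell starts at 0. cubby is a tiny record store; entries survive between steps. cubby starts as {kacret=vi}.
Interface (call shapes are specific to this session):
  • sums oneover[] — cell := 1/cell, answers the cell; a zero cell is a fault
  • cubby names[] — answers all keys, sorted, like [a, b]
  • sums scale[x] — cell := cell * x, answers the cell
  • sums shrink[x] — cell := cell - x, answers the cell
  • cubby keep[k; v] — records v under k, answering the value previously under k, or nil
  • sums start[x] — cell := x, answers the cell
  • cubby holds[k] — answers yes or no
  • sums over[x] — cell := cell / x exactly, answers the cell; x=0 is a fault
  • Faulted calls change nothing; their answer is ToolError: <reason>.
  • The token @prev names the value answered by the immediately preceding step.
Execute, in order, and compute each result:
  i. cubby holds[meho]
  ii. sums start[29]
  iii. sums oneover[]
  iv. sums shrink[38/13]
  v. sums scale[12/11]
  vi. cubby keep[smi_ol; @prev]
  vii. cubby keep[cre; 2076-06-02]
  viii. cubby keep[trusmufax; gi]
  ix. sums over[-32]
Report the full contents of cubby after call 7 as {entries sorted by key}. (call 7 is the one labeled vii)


Answer: {cre=2076-06-02, kacret=vi, smi_ol=-1188/377}

Derivation:
[in] cubby holds meho
:: no
[in] sums start 29
:: 29
[in] sums oneover
:: 1/29
[in] sums shrink 38/13
:: -1089/377
[in] sums scale 12/11
:: -1188/377
[in] cubby keep smi_ol @prev
:: nil
[in] cubby keep cre 2076-06-02
:: nil
[in] cubby keep trusmufax gi
:: nil
[in] sums over -32
:: 297/3016


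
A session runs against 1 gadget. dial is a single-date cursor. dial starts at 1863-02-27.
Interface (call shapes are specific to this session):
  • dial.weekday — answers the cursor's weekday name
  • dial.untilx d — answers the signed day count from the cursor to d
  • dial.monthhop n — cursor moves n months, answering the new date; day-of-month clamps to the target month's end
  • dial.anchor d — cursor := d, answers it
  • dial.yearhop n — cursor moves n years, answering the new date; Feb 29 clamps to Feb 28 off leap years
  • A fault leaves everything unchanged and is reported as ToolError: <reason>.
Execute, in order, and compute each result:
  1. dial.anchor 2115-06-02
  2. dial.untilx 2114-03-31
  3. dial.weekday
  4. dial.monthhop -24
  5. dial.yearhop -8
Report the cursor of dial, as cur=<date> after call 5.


Answer: cur=2105-06-02

Derivation:
[in] dial.anchor 2115-06-02
  2115-06-02
[in] dial.untilx 2114-03-31
  -428
[in] dial.weekday
  Sunday
[in] dial.monthhop -24
  2113-06-02
[in] dial.yearhop -8
  2105-06-02


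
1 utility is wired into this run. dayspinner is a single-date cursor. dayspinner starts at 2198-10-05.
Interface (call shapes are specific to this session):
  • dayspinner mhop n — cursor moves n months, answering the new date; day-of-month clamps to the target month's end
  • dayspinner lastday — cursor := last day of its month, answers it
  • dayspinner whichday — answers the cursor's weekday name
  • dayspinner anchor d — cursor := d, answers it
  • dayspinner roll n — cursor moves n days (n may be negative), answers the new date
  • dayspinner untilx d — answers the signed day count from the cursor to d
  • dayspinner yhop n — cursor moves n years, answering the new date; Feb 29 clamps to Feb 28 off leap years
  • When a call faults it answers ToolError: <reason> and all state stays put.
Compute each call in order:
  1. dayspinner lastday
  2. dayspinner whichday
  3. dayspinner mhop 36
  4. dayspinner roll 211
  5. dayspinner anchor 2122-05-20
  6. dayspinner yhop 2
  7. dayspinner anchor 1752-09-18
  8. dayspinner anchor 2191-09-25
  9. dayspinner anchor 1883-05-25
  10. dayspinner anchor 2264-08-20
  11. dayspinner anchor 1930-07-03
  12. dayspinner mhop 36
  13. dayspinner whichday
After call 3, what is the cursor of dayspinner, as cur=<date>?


% dayspinner lastday
:: 2198-10-31
% dayspinner whichday
:: Wednesday
% dayspinner mhop n→36
:: 2201-10-31
% dayspinner roll n→211
:: 2202-05-30
% dayspinner anchor d→2122-05-20
:: 2122-05-20
% dayspinner yhop n→2
:: 2124-05-20
% dayspinner anchor d→1752-09-18
:: 1752-09-18
% dayspinner anchor d→2191-09-25
:: 2191-09-25
% dayspinner anchor d→1883-05-25
:: 1883-05-25
% dayspinner anchor d→2264-08-20
:: 2264-08-20
% dayspinner anchor d→1930-07-03
:: 1930-07-03
% dayspinner mhop n→36
:: 1933-07-03
% dayspinner whichday
:: Monday

Answer: cur=2201-10-31


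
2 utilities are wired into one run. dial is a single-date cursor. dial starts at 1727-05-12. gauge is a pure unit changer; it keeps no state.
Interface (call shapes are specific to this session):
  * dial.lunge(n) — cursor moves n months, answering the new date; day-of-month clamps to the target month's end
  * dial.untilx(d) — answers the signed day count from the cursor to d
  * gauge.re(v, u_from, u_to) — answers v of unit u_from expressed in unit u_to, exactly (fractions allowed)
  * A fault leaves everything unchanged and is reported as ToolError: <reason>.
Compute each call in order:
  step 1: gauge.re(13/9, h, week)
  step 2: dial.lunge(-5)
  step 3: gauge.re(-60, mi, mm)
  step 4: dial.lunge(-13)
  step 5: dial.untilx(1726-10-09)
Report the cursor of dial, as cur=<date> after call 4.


Invoking re(v→13/9, u_from→h, u_to→week): 13/1512.
I invoke lunge(n→-5), yielding 1726-12-12.
I use re(v→-60, u_from→mi, u_to→mm), yielding -96560640.
Invoking lunge(n→-13): 1725-11-12.
I call untilx(d→1726-10-09), yielding 331.

Answer: cur=1725-11-12


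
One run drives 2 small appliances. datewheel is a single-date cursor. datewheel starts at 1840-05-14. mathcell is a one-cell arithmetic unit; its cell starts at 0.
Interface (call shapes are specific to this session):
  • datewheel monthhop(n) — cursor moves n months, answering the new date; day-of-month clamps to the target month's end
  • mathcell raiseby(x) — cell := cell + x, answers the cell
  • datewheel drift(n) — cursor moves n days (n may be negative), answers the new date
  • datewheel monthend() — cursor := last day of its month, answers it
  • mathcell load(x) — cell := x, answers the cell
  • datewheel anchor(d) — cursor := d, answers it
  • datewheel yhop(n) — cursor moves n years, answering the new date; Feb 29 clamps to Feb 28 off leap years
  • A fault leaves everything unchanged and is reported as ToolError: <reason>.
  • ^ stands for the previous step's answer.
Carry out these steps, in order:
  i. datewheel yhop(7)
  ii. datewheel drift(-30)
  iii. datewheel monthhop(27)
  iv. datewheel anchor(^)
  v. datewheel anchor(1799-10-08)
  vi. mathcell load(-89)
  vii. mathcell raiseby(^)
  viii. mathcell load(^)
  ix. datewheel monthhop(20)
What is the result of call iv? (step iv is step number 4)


Answer: 1849-07-14

Derivation:
I try datewheel yhop with n='7', yielding 1847-05-14.
Using datewheel drift with n='-30', → 1847-04-14.
Using datewheel monthhop with n='27', and see 1849-07-14.
I run datewheel anchor with d='^', and get 1849-07-14.
Calling datewheel anchor with d='1799-10-08', which returns 1799-10-08.
I use mathcell load with x='-89', — result: -89.
Calling mathcell raiseby with x='^', yielding -178.
I use mathcell load with x='^', and get -178.
Using datewheel monthhop with n='20', — result: 1801-06-08.


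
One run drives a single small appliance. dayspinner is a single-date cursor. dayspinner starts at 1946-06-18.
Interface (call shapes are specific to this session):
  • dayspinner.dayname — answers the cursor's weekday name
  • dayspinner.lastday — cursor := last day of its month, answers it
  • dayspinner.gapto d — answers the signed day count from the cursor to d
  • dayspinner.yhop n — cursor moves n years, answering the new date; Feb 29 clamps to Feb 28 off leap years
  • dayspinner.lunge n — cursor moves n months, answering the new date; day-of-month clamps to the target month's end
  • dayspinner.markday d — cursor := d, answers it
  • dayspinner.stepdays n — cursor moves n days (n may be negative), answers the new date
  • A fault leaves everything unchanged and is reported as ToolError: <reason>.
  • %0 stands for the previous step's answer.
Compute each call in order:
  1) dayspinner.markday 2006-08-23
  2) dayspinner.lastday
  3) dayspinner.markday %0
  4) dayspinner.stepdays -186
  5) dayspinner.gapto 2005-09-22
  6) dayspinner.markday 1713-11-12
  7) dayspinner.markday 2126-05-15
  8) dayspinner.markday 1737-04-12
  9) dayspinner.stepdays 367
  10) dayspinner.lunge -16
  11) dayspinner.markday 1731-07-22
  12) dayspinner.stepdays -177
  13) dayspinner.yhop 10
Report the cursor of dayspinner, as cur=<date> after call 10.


Answer: cur=1736-12-14

Derivation:
// dayspinner.markday(d=2006-08-23) : 2006-08-23
// dayspinner.lastday() : 2006-08-31
// dayspinner.markday(d=%0) : 2006-08-31
// dayspinner.stepdays(n=-186) : 2006-02-26
// dayspinner.gapto(d=2005-09-22) : -157
// dayspinner.markday(d=1713-11-12) : 1713-11-12
// dayspinner.markday(d=2126-05-15) : 2126-05-15
// dayspinner.markday(d=1737-04-12) : 1737-04-12
// dayspinner.stepdays(n=367) : 1738-04-14
// dayspinner.lunge(n=-16) : 1736-12-14
// dayspinner.markday(d=1731-07-22) : 1731-07-22
// dayspinner.stepdays(n=-177) : 1731-01-26
// dayspinner.yhop(n=10) : 1741-01-26


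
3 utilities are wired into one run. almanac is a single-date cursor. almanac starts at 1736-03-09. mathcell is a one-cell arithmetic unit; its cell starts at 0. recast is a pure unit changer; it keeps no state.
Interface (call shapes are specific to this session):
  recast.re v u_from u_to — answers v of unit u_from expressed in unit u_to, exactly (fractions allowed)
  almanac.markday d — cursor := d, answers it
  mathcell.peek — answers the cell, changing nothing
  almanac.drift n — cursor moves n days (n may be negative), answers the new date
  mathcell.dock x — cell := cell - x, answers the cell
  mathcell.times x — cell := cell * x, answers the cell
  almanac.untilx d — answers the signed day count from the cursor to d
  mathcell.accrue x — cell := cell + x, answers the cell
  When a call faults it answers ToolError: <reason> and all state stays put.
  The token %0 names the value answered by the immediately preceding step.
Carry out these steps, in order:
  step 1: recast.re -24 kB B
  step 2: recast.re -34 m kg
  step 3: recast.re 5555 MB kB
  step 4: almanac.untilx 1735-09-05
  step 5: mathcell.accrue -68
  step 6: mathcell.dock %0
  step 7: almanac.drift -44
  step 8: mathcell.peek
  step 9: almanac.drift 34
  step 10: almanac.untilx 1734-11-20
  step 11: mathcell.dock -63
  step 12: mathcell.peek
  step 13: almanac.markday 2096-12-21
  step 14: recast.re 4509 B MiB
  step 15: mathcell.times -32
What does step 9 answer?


Answer: 1736-02-28

Derivation:
·→ recast.re(v→-24, u_from→kB, u_to→B)
·← -24000
·→ recast.re(v→-34, u_from→m, u_to→kg)
·← ToolError: incompatible units
·→ recast.re(v→5555, u_from→MB, u_to→kB)
·← 5555000
·→ almanac.untilx(d→1735-09-05)
·← -186
·→ mathcell.accrue(x→-68)
·← -68
·→ mathcell.dock(x→%0)
·← 0
·→ almanac.drift(n→-44)
·← 1736-01-25
·→ mathcell.peek()
·← 0
·→ almanac.drift(n→34)
·← 1736-02-28
·→ almanac.untilx(d→1734-11-20)
·← -465
·→ mathcell.dock(x→-63)
·← 63
·→ mathcell.peek()
·← 63
·→ almanac.markday(d→2096-12-21)
·← 2096-12-21
·→ recast.re(v→4509, u_from→B, u_to→MiB)
·← 4509/1048576
·→ mathcell.times(x→-32)
·← -2016


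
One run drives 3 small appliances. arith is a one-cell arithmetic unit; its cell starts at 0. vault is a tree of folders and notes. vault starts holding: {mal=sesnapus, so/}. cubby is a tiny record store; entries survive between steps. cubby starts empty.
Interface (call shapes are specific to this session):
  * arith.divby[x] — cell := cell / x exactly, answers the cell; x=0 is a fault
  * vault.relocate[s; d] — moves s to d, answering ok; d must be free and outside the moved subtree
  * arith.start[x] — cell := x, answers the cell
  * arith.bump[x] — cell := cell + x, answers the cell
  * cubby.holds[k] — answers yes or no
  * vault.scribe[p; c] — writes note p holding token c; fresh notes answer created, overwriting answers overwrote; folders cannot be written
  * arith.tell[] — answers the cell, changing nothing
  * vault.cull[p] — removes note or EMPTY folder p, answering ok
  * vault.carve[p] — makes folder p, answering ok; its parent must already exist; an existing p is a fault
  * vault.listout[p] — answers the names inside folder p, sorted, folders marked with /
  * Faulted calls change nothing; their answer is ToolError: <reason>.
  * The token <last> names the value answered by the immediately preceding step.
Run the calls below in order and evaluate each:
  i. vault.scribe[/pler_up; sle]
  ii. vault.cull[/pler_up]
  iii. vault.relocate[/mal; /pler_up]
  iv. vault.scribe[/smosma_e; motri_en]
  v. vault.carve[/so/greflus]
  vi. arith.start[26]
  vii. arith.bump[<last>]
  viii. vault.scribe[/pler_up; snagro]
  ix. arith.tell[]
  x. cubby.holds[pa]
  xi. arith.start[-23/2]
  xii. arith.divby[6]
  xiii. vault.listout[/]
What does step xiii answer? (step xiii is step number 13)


Step: vault.scribe[/pler_up; sle]
Result: created
Step: vault.cull[/pler_up]
Result: ok
Step: vault.relocate[/mal; /pler_up]
Result: ok
Step: vault.scribe[/smosma_e; motri_en]
Result: created
Step: vault.carve[/so/greflus]
Result: ok
Step: arith.start[26]
Result: 26
Step: arith.bump[<last>]
Result: 52
Step: vault.scribe[/pler_up; snagro]
Result: overwrote
Step: arith.tell[]
Result: 52
Step: cubby.holds[pa]
Result: no
Step: arith.start[-23/2]
Result: -23/2
Step: arith.divby[6]
Result: -23/12
Step: vault.listout[/]
Result: [pler_up, smosma_e, so/]

Answer: [pler_up, smosma_e, so/]


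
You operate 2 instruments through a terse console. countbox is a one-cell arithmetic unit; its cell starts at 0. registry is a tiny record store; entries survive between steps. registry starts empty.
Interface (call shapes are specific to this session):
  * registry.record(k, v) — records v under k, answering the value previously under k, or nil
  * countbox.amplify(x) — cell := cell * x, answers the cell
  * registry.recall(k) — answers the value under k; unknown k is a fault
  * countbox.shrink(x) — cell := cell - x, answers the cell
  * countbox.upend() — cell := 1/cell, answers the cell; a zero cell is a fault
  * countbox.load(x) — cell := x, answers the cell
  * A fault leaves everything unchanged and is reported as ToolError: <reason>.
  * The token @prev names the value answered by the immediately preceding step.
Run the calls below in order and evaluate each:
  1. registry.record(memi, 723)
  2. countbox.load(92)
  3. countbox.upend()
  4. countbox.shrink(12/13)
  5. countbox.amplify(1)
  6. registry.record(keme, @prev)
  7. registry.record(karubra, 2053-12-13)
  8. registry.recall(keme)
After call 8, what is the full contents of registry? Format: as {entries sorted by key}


Answer: {karubra=2053-12-13, keme=-1091/1196, memi=723}

Derivation:
I use record(k='memi', v='723'), and see nil.
Next I call load(x='92'), → 92.
Now I run upend, and get 1/92.
Then shrink(x='12/13'), and get -1091/1196.
I use amplify(x='1'), and observe -1091/1196.
Next I call record(k='keme', v='@prev'), → nil.
I invoke record(k='karubra', v='2053-12-13'), and see nil.
Invoking recall(k='keme'): -1091/1196.


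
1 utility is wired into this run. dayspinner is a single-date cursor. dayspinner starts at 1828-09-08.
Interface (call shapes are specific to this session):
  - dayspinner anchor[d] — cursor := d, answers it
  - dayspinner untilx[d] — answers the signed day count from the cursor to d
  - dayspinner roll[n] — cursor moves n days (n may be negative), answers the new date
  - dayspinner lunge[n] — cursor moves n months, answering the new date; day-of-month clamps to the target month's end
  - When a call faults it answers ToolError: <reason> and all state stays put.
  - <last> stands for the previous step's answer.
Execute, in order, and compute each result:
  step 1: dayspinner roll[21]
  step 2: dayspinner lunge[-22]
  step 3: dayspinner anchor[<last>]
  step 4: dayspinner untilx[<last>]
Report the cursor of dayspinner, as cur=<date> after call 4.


Answer: cur=1826-11-29

Derivation:
Act: dayspinner roll[21]
Obs: 1828-09-29
Act: dayspinner lunge[-22]
Obs: 1826-11-29
Act: dayspinner anchor[<last>]
Obs: 1826-11-29
Act: dayspinner untilx[<last>]
Obs: 0


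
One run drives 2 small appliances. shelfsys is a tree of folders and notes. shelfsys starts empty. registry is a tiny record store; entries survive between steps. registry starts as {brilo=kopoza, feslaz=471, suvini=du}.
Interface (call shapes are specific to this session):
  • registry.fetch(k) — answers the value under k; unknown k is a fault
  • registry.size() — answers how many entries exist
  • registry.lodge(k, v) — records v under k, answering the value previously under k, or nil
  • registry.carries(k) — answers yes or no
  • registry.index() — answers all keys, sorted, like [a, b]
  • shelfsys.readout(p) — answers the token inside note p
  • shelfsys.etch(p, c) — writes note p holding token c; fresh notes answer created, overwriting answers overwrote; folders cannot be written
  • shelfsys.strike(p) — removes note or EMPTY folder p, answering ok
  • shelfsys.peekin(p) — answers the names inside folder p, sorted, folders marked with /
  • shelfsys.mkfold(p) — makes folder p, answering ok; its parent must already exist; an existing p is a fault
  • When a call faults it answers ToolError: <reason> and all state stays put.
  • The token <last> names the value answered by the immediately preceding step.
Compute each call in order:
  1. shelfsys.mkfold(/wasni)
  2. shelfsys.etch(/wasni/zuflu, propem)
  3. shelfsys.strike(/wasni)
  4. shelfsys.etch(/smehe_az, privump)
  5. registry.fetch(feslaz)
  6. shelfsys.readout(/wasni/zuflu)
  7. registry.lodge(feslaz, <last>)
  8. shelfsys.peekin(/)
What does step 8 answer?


Answer: [smehe_az, wasni/]

Derivation:
-> mkfold(p: /wasni)
<- ok
-> etch(p: /wasni/zuflu, c: propem)
<- created
-> strike(p: /wasni)
<- ToolError: not empty
-> etch(p: /smehe_az, c: privump)
<- created
-> fetch(k: feslaz)
<- 471
-> readout(p: /wasni/zuflu)
<- propem
-> lodge(k: feslaz, v: <last>)
<- 471
-> peekin(p: /)
<- [smehe_az, wasni/]


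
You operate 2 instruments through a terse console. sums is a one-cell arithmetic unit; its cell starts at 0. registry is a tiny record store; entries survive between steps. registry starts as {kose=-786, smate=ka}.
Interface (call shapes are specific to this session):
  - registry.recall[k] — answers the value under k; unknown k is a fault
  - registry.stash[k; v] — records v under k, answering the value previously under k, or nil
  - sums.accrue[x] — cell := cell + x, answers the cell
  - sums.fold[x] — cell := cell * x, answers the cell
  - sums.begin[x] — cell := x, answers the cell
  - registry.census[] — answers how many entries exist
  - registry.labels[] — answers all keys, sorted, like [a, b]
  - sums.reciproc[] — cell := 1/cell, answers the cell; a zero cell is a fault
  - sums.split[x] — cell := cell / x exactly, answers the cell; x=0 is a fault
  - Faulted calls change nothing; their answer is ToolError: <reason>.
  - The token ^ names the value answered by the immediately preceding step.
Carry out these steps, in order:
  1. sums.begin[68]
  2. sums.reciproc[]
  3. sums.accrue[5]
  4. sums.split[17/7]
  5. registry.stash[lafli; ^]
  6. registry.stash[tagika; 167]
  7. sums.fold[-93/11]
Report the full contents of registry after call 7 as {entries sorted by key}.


I run sums.begin passing x: 68: 68.
I run sums.reciproc, and see 1/68.
I use sums.accrue passing x: 5, which returns 341/68.
Invoking sums.split passing x: 17/7: 2387/1156.
I use registry.stash passing k: lafli, v: ^: nil.
I invoke registry.stash passing k: tagika, v: 167, → nil.
Then sums.fold passing x: -93/11, giving -20181/1156.

Answer: {kose=-786, lafli=2387/1156, smate=ka, tagika=167}
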